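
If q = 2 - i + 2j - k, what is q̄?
2 + i - 2j + k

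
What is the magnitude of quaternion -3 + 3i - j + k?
√20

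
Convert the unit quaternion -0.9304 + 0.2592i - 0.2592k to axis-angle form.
axis = (√2/2, 0, -√2/2), θ = 317°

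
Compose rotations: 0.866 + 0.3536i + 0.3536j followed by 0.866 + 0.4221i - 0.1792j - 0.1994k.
0.6641 + 0.7423i + 0.0805j + 0.0399k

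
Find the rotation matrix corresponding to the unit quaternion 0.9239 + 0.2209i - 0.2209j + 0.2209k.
[[0.8048, -0.5058, -0.3106], [0.3106, 0.8048, -0.5058], [0.5058, 0.3106, 0.8048]]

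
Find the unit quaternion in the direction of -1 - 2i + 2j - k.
-0.3162 - 0.6325i + 0.6325j - 0.3162k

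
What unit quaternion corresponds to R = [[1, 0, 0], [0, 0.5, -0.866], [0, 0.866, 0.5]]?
0.866 + 0.5i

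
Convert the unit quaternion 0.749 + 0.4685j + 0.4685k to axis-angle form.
axis = (0, √2/2, √2/2), θ = 83°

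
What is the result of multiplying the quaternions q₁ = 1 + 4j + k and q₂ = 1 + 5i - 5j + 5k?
16 + 30i + 4j - 14k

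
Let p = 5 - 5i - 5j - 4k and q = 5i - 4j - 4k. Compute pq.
-11 + 29i - 60j + 25k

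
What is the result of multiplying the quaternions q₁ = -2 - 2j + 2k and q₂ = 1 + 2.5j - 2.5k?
8 - 7j + 7k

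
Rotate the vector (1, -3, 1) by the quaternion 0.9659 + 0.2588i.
(1, -3.098, -0.634)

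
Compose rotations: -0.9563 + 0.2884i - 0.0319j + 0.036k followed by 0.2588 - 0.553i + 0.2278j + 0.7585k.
-0.108 + 0.6359i + 0.0126j - 0.7641k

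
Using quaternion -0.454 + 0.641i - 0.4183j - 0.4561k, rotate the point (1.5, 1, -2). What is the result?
(-0.19, -2.348, -1.304)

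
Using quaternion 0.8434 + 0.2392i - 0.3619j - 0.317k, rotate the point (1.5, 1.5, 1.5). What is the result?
(0.205, -0.296, 2.573)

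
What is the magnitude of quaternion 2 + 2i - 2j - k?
√13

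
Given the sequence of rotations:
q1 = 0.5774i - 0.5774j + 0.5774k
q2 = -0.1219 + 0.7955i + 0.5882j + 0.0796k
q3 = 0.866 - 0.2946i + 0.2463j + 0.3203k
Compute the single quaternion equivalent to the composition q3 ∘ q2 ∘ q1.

q2 · q1 = -0.1657 + 0.3152i - 0.343j - 0.8693k
q3 · q2 · q1 = 0.3123 + 0.2175i - 0.493j - 0.7825k
0.3123 + 0.2175i - 0.493j - 0.7825k


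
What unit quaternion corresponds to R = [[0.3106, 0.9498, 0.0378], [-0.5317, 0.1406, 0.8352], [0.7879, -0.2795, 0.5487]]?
0.7071 - 0.3941i - 0.2652j - 0.5238k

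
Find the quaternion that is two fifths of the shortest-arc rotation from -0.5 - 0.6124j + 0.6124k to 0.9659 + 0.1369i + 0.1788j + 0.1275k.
-0.7892 - 0.064i - 0.4975j + 0.3544k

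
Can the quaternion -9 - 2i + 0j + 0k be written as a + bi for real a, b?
Yes. The quaternion -9 - 2i has j- and k-coefficients y = z = 0, so it lies in the complex subalgebra spanned by 1 and i.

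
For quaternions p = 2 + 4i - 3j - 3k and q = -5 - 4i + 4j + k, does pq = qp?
No: pq = 21 - 19i + 31j + 21k ≠ 21 - 37i + 15j + 13k = qp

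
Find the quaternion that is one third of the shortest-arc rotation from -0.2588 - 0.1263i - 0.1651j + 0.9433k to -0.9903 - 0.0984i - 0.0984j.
-0.6318 - 0.1419i - 0.1725j + 0.7423k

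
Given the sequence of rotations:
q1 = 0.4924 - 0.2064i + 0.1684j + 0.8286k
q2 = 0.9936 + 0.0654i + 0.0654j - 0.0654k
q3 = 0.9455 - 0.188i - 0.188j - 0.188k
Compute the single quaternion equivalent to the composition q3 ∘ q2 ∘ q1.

q2 · q1 = 0.5459 - 0.1077i + 0.1588j + 0.8156k
q3 · q2 · q1 = 0.6791 - 0.3279i + 0.2211j + 0.6184k
0.6791 - 0.3279i + 0.2211j + 0.6184k


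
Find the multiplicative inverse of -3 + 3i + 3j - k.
-0.1071 - 0.1071i - 0.1071j + 0.0357k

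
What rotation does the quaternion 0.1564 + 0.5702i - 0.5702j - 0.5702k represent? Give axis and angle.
axis = (√3/3, -√3/3, -√3/3), θ = 162°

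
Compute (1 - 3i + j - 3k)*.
1 + 3i - j + 3k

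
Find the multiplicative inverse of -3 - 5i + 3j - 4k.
-0.0508 + 0.0847i - 0.0508j + 0.0678k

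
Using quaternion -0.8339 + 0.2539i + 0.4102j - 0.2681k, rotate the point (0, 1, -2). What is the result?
(1.402, 0.32, -1.712)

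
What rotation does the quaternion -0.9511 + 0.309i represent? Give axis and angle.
axis = (1, 0, 0), θ = 324°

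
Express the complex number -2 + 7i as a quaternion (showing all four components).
-2 + 7i + 0j + 0k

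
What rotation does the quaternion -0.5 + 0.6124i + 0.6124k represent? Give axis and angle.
axis = (√2/2, 0, √2/2), θ = 4π/3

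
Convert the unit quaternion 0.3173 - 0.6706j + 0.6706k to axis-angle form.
axis = (0, -√2/2, √2/2), θ = 143°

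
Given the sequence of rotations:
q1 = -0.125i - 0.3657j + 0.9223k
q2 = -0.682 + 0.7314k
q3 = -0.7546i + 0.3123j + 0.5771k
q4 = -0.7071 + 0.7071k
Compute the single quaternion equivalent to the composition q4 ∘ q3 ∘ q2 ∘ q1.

q2 · q1 = -0.6746 + 0.3527i + 0.158j - 0.629k
q3 · q2 · q1 = 0.5798 + 0.2214i - 0.4818j - 0.6187k
q4 · q3 · q2 · q1 = 0.0275 + 0.1841i + 0.4972j + 0.8475k
0.0275 + 0.1841i + 0.4972j + 0.8475k


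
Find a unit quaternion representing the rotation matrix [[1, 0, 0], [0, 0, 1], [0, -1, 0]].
0.7071 - 0.7071i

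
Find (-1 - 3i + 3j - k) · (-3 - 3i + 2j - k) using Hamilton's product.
-13 + 11i - 11j + 7k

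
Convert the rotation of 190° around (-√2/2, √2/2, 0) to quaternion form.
-0.0872 - 0.7044i + 0.7044j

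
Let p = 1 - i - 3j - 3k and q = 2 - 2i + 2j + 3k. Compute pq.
15 - 7i + 5j - 11k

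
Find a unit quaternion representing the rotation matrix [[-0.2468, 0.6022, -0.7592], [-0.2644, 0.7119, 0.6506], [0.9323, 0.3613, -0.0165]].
0.6018 - 0.1202i - 0.7027j - 0.36k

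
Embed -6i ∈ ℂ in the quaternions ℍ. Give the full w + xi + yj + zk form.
0 - 6i + 0j + 0k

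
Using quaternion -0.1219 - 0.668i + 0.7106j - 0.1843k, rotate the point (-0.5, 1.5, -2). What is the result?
(-1.598, 1.361, 1.446)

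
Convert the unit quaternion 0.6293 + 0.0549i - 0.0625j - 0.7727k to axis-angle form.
axis = (0.0706, -0.0804, -0.9943), θ = 102°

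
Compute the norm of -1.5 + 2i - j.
2.693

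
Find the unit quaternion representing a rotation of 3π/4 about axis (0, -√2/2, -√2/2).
0.3827 - 0.6533j - 0.6533k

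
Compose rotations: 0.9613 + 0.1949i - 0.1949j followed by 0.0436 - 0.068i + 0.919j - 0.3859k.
0.2343 - 0.1321i + 0.7997j - 0.5368k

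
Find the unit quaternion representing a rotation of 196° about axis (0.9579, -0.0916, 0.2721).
-0.1392 + 0.9486i - 0.0907j + 0.2695k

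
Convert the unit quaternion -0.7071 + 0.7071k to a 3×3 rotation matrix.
[[0, 1, 0], [-1, 0, 0], [0, 0, 1]]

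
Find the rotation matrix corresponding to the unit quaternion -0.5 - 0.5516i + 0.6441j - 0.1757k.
[[0.1085, -0.8863, -0.4503], [-0.5349, 0.3297, -0.7779], [0.8379, 0.3253, -0.4383]]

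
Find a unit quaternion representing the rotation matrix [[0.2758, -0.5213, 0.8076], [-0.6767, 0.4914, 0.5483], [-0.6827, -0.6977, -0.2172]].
0.6225 - 0.5004i + 0.5985j - 0.0624k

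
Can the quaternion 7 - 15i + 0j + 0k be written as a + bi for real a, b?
Yes. The quaternion 7 - 15i has j- and k-coefficients y = z = 0, so it lies in the complex subalgebra spanned by 1 and i.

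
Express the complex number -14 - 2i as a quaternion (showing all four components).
-14 - 2i + 0j + 0k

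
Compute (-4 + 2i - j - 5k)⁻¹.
-0.087 - 0.0435i + 0.0217j + 0.1087k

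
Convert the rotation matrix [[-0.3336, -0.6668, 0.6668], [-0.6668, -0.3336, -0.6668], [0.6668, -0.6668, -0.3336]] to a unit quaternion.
0.5774i - 0.5774j + 0.5774k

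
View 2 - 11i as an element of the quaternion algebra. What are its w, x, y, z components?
2 - 11i + 0j + 0k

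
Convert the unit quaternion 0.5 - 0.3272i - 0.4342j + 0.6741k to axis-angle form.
axis = (-0.3778, -0.5014, 0.7784), θ = 2π/3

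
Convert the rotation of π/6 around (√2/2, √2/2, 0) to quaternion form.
0.9659 + 0.183i + 0.183j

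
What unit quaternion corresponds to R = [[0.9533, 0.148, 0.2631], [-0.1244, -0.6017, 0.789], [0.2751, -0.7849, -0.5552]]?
-0.4462 + 0.8818i + 0.0067j + 0.1526k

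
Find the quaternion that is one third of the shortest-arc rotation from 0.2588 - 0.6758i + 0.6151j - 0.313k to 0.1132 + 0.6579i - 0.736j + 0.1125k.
0.1369 - 0.6847i + 0.6703j - 0.2512k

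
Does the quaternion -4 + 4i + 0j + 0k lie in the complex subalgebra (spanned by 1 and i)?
Yes. The quaternion -4 + 4i has j- and k-coefficients y = z = 0, so it lies in the complex subalgebra spanned by 1 and i.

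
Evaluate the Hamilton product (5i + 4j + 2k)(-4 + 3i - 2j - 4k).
1 - 32i + 10j - 30k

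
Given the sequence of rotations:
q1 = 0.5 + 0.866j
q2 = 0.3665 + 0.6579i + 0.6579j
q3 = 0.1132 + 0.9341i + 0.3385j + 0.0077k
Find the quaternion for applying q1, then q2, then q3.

q2 · q1 = -0.3865 + 0.329i + 0.6463j + 0.5697k
q3 · q2 · q1 = -0.5742 - 0.1359i - 0.5873j + 0.5539k
-0.5742 - 0.1359i - 0.5873j + 0.5539k


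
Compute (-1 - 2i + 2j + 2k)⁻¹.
-0.0769 + 0.1538i - 0.1538j - 0.1538k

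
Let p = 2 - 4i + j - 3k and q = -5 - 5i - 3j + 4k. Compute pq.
-15 + 5i + 20j + 40k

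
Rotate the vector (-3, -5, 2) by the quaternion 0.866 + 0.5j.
(0.232, -5, 3.598)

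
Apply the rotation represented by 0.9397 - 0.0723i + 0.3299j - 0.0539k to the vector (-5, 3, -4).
(-6.233, 3.295, -0.541)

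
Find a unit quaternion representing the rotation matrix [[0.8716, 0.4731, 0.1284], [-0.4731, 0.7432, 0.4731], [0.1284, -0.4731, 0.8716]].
0.9336 - 0.2534i - 0.2534k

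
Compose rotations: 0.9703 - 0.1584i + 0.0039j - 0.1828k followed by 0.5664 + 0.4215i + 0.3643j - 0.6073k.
0.5039 + 0.255i + 0.5289j - 0.6335k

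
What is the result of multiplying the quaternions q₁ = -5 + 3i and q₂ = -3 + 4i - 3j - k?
3 - 29i + 18j - 4k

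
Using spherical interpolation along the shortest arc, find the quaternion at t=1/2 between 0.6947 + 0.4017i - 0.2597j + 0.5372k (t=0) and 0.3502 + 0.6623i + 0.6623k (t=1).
0.541 + 0.5509i - 0.1345j + 0.6211k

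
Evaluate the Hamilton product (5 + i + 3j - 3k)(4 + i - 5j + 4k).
46 + 6i - 20j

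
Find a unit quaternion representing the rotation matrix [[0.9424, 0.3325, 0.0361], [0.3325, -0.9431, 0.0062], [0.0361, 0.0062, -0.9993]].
0.9855i + 0.1687j + 0.0183k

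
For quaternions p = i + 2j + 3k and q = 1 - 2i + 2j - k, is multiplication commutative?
No: pq = 1 - 7i - 3j + 9k ≠ 1 + 9i + 7j - 3k = qp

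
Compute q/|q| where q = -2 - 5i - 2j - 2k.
-0.3288 - 0.822i - 0.3288j - 0.3288k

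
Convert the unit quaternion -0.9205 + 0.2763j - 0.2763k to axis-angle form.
axis = (0, √2/2, -√2/2), θ = 314°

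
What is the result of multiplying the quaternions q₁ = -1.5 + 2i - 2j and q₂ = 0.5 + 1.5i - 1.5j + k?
-6.75 - 3.25i - 0.75j - 1.5k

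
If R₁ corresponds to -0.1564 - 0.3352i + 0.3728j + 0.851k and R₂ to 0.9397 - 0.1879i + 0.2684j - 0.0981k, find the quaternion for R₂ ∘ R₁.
-0.2265 - 0.0206i + 0.5011j + 0.8349k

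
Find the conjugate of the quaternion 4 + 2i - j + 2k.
4 - 2i + j - 2k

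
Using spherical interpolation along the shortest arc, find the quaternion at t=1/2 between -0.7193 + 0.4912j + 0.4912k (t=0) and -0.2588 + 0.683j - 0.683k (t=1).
-0.635 + 0.7624j - 0.1245k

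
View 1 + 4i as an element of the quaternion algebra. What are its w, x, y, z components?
1 + 4i + 0j + 0k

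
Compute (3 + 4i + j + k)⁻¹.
0.1111 - 0.1481i - 0.037j - 0.037k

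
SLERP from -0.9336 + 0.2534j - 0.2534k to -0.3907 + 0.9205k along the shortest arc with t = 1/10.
-0.9627 + 0.246j - 0.1128k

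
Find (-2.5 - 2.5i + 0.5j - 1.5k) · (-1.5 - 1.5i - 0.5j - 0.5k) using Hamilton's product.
-0.5 + 6.5i + 1.5j + 5.5k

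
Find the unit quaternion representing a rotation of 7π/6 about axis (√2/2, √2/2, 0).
-0.2588 + 0.683i + 0.683j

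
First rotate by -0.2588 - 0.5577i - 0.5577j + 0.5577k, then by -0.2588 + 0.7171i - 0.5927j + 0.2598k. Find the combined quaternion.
-0.0085 - 0.2269i - 0.2471j - 0.942k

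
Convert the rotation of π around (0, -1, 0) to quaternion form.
-j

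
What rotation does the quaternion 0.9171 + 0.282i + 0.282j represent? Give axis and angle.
axis = (√2/2, √2/2, 0), θ = 47°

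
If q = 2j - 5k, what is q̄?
-2j + 5k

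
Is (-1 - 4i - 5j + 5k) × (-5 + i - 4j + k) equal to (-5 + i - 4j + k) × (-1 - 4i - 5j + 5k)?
No: pq = -16 + 34i + 38j - 5k ≠ -16 + 4i + 20j - 47k = qp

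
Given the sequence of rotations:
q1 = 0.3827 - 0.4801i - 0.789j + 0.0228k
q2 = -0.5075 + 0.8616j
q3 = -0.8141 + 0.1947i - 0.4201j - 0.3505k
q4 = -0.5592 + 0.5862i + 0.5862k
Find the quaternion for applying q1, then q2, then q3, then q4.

q2 · q1 = 0.4856 + 0.2633i + 0.7302j + 0.4021k
q3 · q2 · q1 = 0.0011 - 0.0328i - 0.969j - 0.2448k
q4 · q3 · q2 · q1 = 0.1621 + 0.587i + 0.6661j - 0.4305k
0.1621 + 0.587i + 0.6661j - 0.4305k


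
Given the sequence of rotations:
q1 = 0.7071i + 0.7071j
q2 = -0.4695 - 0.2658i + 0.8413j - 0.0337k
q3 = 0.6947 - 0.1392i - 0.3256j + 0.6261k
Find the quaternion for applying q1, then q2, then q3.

q2 · q1 = -0.4069 - 0.3082i - 0.3558j - 0.7828k
q3 · q2 · q1 = 0.0487 + 0.3202i - 0.4166j - 0.8494k
0.0487 + 0.3202i - 0.4166j - 0.8494k


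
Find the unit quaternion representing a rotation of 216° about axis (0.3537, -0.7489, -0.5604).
-0.309 + 0.3364i - 0.7122j - 0.533k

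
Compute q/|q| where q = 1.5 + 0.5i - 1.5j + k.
0.6255 + 0.2085i - 0.6255j + 0.417k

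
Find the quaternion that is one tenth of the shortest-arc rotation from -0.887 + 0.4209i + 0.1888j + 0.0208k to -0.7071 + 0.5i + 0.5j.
-0.8742 + 0.4316i + 0.2218j + 0.0188k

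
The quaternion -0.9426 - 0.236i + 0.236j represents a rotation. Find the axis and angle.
axis = (-√2/2, √2/2, 0), θ = 321°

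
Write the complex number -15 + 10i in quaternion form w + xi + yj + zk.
-15 + 10i + 0j + 0k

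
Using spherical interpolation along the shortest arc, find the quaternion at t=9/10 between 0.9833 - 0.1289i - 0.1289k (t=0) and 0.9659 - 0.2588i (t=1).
0.9691 - 0.2461i - 0.013k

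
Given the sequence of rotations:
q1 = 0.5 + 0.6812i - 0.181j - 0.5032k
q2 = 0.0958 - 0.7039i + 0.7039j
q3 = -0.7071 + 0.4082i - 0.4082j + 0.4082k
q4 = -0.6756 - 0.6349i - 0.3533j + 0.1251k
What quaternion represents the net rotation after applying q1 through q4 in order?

q2 · q1 = 0.6548 - 0.6409i - 0.0196j - 0.4003k
q3 · q2 · q1 = -0.046 + 0.8919i - 0.3516j + 0.2807k
q4 · q3 · q2 · q1 = 0.438 - 0.6285i + 0.5436j + 0.3429k
0.438 - 0.6285i + 0.5436j + 0.3429k


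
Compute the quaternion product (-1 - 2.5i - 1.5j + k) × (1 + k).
-2 - 4i + j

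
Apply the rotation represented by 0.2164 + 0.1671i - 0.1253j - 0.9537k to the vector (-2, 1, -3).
(3.191, -0.466, -1.898)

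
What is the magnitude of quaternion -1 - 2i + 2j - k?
√10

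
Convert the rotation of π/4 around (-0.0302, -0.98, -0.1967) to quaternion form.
0.9239 - 0.0116i - 0.375j - 0.0753k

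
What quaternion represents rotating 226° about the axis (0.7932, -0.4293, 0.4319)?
-0.3907 + 0.7301i - 0.3952j + 0.3976k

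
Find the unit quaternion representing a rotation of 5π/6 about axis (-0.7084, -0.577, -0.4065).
0.2588 - 0.6843i - 0.5573j - 0.3926k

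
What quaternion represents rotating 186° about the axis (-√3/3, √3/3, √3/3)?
-0.0523 - 0.5766i + 0.5766j + 0.5766k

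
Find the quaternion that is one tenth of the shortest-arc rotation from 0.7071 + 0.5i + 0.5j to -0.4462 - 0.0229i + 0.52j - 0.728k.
0.759 + 0.4928i + 0.4113j + 0.1093k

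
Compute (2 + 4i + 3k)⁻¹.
0.069 - 0.1379i - 0.1034k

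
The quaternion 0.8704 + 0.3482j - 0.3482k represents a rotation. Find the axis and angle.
axis = (0, √2/2, -√2/2), θ = 59°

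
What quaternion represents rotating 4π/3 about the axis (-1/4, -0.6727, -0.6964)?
-0.5 - 0.2165i - 0.5826j - 0.6031k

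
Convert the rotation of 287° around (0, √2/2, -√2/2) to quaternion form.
-0.8039 + 0.4206j - 0.4206k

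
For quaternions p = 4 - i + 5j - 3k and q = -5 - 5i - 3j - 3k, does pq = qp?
No: pq = -19 - 39i - 25j + 31k ≠ -19 + 9i - 49j - 25k = qp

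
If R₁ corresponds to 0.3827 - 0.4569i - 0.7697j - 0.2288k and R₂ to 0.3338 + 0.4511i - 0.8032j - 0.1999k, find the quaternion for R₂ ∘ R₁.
-0.3301 + 0.05i - 0.3698j - 0.8671k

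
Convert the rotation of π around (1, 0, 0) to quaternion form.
i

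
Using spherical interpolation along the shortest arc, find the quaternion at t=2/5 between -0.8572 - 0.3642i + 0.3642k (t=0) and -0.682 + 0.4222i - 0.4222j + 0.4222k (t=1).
-0.8789 - 0.0491i - 0.1923j + 0.4338k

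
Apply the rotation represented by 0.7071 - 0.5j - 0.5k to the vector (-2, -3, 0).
(-2.121, -0.086, -2.914)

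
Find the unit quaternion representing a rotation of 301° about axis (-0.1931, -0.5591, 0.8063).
-0.8704 - 0.0951i - 0.2753j + 0.397k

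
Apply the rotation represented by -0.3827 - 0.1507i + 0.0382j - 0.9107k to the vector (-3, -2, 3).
(4.138, -1.203, 1.852)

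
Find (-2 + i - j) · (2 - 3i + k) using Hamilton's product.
-1 + 7i - 3j - 5k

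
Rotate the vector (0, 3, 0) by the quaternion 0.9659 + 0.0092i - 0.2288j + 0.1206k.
(-0.712, 2.912, -0.112)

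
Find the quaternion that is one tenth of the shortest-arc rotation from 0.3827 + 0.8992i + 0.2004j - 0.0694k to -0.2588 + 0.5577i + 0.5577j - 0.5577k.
0.3253 + 0.902i + 0.2522j - 0.1304k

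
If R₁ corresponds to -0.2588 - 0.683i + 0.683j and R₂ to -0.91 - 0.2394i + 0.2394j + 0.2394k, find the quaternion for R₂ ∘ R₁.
-0.0915 + 0.52i - 0.847j - 0.062k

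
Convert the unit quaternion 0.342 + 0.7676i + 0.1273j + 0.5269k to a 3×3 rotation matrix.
[[0.4123, -0.165, 0.896], [0.5558, -0.7337, -0.3909], [0.7218, 0.6592, -0.2108]]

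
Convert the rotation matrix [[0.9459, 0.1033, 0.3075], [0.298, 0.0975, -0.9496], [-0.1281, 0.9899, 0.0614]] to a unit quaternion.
0.7254 + 0.6684i + 0.1501j + 0.0671k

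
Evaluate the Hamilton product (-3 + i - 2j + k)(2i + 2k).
-4 - 10i - 2k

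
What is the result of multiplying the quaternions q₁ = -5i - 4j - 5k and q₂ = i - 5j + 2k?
-5 - 33i + 5j + 29k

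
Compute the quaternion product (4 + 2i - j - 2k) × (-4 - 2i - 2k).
-16 - 14i + 12j - 2k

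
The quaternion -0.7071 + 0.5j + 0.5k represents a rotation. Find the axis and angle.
axis = (0, √2/2, √2/2), θ = 3π/2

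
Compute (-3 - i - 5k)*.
-3 + i + 5k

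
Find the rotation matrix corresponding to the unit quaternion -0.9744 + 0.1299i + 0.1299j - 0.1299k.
[[0.9325, -0.2194, -0.2869], [0.2869, 0.9325, 0.2194], [0.2194, -0.2869, 0.9325]]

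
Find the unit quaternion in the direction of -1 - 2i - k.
-0.4082 - 0.8165i - 0.4082k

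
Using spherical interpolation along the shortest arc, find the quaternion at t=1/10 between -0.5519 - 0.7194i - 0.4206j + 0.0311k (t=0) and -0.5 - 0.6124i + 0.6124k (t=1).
-0.5607 - 0.7265i - 0.3855j + 0.0957k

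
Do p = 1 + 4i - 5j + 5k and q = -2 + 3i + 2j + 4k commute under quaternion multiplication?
No: pq = -24 - 35i + 11j + 17k ≠ -24 + 25i + 13j - 29k = qp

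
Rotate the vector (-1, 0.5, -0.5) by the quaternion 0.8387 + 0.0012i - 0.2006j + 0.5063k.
(-0.664, -0.503, -0.898)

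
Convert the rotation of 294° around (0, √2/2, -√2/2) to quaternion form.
-0.8387 + 0.3851j - 0.3851k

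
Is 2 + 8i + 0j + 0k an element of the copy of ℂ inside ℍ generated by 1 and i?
Yes. The quaternion 2 + 8i has j- and k-coefficients y = z = 0, so it lies in the complex subalgebra spanned by 1 and i.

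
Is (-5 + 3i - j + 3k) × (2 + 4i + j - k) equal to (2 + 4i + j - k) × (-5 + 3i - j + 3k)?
No: pq = -18 - 16i + 8j + 18k ≠ -18 - 12i - 22j + 4k = qp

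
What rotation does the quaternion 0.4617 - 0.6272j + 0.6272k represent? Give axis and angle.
axis = (0, -√2/2, √2/2), θ = 125°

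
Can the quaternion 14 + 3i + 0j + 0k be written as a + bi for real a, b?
Yes. The quaternion 14 + 3i has j- and k-coefficients y = z = 0, so it lies in the complex subalgebra spanned by 1 and i.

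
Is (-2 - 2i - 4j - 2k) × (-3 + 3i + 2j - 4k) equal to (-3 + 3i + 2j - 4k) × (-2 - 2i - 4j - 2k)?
No: pq = 12 + 20i - 6j + 22k ≠ 12 - 20i + 22j + 6k = qp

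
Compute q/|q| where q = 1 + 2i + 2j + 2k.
0.2774 + 0.5547i + 0.5547j + 0.5547k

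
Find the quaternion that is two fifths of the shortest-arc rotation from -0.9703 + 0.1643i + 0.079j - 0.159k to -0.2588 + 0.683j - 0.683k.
-0.8012 + 0.1144i + 0.3865j - 0.4422k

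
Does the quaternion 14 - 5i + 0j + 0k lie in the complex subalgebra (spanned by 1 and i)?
Yes. The quaternion 14 - 5i has j- and k-coefficients y = z = 0, so it lies in the complex subalgebra spanned by 1 and i.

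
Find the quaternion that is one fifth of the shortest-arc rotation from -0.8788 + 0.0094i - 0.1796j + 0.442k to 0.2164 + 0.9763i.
-0.8611 - 0.2636i - 0.1637j + 0.4028k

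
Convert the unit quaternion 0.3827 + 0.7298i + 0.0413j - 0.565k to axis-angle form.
axis = (0.7899, 0.0447, -0.6116), θ = 3π/4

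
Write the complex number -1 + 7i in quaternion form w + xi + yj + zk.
-1 + 7i + 0j + 0k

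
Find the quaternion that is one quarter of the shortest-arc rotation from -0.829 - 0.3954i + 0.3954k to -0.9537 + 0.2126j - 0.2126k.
-0.9146 - 0.3107i + 0.0587j + 0.252k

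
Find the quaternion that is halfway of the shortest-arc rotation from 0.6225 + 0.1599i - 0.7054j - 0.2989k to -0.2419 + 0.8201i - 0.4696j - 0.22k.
0.2293 + 0.5904i - 0.7079j - 0.3126k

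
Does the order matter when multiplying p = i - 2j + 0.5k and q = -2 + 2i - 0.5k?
Yes: pq = -1.75 - i + 5.5j + 3k ≠ -1.75 - 3i + 2.5j - 5k = qp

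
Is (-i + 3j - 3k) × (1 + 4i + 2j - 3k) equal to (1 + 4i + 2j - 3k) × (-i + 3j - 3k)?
No: pq = -11 - 4i - 12j - 17k ≠ -11 + 2i + 18j + 11k = qp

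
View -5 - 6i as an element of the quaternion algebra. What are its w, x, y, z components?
-5 - 6i + 0j + 0k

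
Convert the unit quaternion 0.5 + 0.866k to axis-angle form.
axis = (0, 0, 1), θ = 2π/3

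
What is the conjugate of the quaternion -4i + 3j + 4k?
4i - 3j - 4k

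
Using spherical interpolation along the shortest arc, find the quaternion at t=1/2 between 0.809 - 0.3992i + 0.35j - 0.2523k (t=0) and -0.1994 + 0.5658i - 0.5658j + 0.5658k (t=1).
0.5424 - 0.5191i + 0.4926j - 0.4401k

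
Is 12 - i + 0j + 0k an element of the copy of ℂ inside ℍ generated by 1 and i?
Yes. The quaternion 12 - i has j- and k-coefficients y = z = 0, so it lies in the complex subalgebra spanned by 1 and i.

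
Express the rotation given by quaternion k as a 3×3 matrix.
[[-1, 0, 0], [0, -1, 0], [0, 0, 1]]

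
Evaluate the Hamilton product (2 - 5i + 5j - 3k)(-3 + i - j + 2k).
10 + 24i - 10j + 13k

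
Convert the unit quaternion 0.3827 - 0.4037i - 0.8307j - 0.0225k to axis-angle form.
axis = (-0.437, -0.8991, -0.0244), θ = 3π/4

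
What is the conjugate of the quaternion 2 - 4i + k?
2 + 4i - k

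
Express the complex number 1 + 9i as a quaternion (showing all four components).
1 + 9i + 0j + 0k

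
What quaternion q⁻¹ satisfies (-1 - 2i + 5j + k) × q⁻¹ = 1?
-0.0323 + 0.0645i - 0.1613j - 0.0323k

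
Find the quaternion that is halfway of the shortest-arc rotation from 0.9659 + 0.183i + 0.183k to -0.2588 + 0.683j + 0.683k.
0.8165 + 0.122i - 0.4553j - 0.3333k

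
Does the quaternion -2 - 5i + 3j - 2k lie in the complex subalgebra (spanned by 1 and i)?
No. The quaternion -2 - 5i + 3j - 2k has j-coefficient y = 3 and k-coefficient z = -2, not both zero, so it does not lie in the complex subalgebra spanned by 1 and i.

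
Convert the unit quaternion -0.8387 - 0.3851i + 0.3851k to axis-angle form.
axis = (-√2/2, 0, √2/2), θ = 294°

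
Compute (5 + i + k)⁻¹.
0.1852 - 0.037i - 0.037k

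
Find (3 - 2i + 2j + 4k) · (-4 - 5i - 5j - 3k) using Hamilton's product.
7i - 49j - 5k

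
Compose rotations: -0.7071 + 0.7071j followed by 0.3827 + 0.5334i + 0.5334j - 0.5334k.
-0.6478 - 0.1066j + 0.7543k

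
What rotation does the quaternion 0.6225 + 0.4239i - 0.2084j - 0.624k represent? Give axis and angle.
axis = (0.5416, -0.2663, -0.7973), θ = 103°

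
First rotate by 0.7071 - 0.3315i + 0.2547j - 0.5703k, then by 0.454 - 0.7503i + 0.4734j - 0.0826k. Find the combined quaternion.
-0.0954 - 0.93i + 0.0499j - 0.3515k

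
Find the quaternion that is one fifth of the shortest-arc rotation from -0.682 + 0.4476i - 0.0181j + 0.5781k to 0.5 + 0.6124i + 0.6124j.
-0.7837 + 0.2368i - 0.1976j + 0.5392k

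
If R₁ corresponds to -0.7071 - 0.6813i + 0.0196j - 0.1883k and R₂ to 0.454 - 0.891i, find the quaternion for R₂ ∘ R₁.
-0.9281 + 0.3207i - 0.1589j - 0.103k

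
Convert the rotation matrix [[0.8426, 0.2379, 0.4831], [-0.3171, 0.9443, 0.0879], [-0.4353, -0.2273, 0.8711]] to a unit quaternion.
0.9563 - 0.0824i + 0.2401j - 0.1451k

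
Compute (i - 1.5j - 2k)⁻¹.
-0.1379i + 0.2069j + 0.2759k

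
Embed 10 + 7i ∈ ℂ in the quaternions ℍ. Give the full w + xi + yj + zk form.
10 + 7i + 0j + 0k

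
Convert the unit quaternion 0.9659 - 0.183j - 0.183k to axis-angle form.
axis = (0, -√2/2, -√2/2), θ = π/6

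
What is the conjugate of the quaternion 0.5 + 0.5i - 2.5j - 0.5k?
0.5 - 0.5i + 2.5j + 0.5k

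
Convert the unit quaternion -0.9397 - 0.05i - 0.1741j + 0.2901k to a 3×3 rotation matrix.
[[0.7711, 0.5626, 0.2982], [-0.5278, 0.8267, -0.195], [-0.3562, -0.007, 0.9344]]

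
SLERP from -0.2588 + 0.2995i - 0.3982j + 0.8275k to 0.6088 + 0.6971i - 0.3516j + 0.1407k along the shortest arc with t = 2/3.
0.3651 + 0.6731i - 0.4452j + 0.4641k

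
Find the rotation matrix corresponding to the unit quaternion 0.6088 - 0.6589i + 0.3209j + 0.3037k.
[[0.6096, -0.7927, -0.0095], [-0.0531, -0.0528, 0.9972], [-0.7909, -0.6074, -0.0743]]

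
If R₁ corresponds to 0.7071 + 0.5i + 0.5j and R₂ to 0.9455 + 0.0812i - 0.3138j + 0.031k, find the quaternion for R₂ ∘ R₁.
0.7849 + 0.5147i + 0.2664j + 0.2194k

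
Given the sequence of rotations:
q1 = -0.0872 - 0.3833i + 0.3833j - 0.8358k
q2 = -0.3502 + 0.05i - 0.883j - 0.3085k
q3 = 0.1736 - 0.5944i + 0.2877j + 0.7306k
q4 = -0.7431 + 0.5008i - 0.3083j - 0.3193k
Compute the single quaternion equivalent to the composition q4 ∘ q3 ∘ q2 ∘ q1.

q2 · q1 = 0.1303 + 0.9861i + 0.1028j + 0.0003k
q3 · q2 · q1 = 0.579 + 0.0187i + 0.776j - 0.2496k
q4 · q3 · q2 · q1 = -0.2801 + 0.6008i - 0.6361j + 0.395k
-0.2801 + 0.6008i - 0.6361j + 0.395k


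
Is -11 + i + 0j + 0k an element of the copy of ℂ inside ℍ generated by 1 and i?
Yes. The quaternion -11 + i has j- and k-coefficients y = z = 0, so it lies in the complex subalgebra spanned by 1 and i.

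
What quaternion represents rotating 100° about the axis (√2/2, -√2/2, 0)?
0.6428 + 0.5417i - 0.5417j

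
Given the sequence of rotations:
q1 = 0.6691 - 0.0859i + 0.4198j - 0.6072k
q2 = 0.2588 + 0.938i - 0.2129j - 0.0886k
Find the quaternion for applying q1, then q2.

q2 · q1 = 0.2893 + 0.7719i + 0.5434j + 0.1591k
0.2893 + 0.7719i + 0.5434j + 0.1591k


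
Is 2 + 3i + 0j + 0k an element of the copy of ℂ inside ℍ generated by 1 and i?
Yes. The quaternion 2 + 3i has j- and k-coefficients y = z = 0, so it lies in the complex subalgebra spanned by 1 and i.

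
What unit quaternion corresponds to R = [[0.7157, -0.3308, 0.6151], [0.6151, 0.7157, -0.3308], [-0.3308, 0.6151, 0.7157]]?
0.887 + 0.2666i + 0.2666j + 0.2666k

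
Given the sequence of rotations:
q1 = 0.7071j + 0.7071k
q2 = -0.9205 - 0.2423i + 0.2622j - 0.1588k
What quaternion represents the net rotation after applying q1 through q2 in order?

q2 · q1 = -0.0731 + 0.2977i - 0.4796j - 0.8222k
-0.0731 + 0.2977i - 0.4796j - 0.8222k


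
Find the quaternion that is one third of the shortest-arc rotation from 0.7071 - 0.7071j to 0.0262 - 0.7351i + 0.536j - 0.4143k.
0.5336 + 0.3074i - 0.7686j + 0.1732k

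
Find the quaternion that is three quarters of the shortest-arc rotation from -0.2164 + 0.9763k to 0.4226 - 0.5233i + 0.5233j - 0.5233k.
-0.4004 + 0.4189i - 0.4189j + 0.6991k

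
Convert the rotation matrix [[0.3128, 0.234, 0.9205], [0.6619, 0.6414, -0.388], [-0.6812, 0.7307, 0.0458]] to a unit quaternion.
0.7071 + 0.3955i + 0.5663j + 0.1513k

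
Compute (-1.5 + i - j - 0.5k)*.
-1.5 - i + j + 0.5k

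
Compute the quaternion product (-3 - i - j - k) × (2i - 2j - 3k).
-3 - 5i + j + 13k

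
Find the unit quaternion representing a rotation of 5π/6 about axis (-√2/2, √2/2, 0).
0.2588 - 0.683i + 0.683j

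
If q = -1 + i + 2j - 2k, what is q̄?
-1 - i - 2j + 2k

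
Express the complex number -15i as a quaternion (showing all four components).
0 - 15i + 0j + 0k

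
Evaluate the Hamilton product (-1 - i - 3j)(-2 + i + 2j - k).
9 + 4i + 3j + 2k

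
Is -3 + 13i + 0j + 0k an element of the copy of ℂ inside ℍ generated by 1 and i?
Yes. The quaternion -3 + 13i has j- and k-coefficients y = z = 0, so it lies in the complex subalgebra spanned by 1 and i.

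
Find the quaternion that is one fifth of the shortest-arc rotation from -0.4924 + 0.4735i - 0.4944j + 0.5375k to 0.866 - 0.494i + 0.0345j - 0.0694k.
-0.5999 + 0.5022i - 0.4181j + 0.4616k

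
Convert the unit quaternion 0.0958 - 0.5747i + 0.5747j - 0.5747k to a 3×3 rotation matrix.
[[-0.3211, -0.5504, 0.7707], [-0.7707, -0.3211, -0.5504], [0.5504, -0.7707, -0.3211]]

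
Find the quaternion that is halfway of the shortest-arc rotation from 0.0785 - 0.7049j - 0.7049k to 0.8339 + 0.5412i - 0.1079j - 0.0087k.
0.6022 + 0.3572i - 0.5365j - 0.471k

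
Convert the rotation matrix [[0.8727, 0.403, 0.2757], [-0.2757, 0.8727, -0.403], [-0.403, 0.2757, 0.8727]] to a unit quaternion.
0.9511 + 0.1784i + 0.1784j - 0.1784k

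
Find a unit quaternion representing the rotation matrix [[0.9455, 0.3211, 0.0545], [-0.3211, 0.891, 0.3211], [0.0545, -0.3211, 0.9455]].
0.9724 - 0.1651i - 0.1651k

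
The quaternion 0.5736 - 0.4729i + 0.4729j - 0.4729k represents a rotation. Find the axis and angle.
axis = (-√3/3, √3/3, -√3/3), θ = 110°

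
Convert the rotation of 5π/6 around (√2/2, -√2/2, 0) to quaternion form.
0.2588 + 0.683i - 0.683j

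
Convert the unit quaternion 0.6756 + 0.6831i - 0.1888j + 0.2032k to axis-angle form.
axis = (0.9265, -0.2561, 0.2756), θ = 95°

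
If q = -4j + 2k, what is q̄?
4j - 2k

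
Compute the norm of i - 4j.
√17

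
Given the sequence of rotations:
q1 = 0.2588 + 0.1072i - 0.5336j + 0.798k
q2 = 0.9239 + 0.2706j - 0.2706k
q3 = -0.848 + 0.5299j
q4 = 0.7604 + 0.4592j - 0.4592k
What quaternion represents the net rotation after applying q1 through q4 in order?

q2 · q1 = 0.5994 + 0.1706i - 0.452j + 0.6382k
q3 · q2 · q1 = -0.2688 + 0.1935i + 0.7009j - 0.6316k
q4 · q3 · q2 · q1 = -0.8163 + 0.179i + 0.3207j - 0.4457k
-0.8163 + 0.179i + 0.3207j - 0.4457k


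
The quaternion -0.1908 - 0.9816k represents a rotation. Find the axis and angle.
axis = (0, 0, -1), θ = 202°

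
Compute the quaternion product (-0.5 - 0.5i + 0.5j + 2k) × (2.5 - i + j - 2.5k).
2.75 - 4i - 2.5j + 6.25k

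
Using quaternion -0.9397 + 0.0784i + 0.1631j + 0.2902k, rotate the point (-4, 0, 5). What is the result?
(-4.419, 3.289, 3.264)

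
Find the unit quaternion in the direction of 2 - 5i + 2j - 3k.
0.3086 - 0.7715i + 0.3086j - 0.4629k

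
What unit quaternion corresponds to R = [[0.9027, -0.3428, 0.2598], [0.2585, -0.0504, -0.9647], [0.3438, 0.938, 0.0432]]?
0.6884 + 0.691i - 0.0305j + 0.2184k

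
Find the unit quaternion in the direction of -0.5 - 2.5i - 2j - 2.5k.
-0.1222 - 0.6108i - 0.4887j - 0.6108k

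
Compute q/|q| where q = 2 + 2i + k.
0.6667 + 0.6667i + 0.3333k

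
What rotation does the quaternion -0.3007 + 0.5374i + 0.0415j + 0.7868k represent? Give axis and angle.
axis = (0.5635, 0.0435, 0.825), θ = 215°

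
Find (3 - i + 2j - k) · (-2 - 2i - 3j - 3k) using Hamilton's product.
-5 - 13i - 14j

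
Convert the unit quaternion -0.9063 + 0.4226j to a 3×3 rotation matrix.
[[0.6428, 0, -0.766], [0, 1, 0], [0.766, 0, 0.6428]]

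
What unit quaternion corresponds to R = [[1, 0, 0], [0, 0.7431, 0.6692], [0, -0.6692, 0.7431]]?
0.9336 - 0.3584i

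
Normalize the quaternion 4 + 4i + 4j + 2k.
0.5547 + 0.5547i + 0.5547j + 0.2774k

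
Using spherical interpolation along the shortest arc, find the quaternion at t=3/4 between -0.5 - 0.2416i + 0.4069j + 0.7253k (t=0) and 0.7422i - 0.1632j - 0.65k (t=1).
-0.1374 - 0.6485i + 0.2399j + 0.7092k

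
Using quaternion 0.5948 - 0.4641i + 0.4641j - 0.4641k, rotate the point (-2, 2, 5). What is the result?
(4.88, 2.849, -1.031)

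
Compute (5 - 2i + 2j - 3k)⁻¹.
0.119 + 0.0476i - 0.0476j + 0.0714k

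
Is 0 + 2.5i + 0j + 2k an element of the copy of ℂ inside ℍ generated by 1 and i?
No. The quaternion 2.5i + 2k has j-coefficient y = 0 and k-coefficient z = 2, not both zero, so it does not lie in the complex subalgebra spanned by 1 and i.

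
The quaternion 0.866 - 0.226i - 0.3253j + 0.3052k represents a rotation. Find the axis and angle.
axis = (-0.452, -0.6505, 0.6103), θ = π/3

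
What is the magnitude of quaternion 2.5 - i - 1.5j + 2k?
3.674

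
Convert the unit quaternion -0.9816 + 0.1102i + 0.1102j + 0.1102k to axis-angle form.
axis = (√3/3, √3/3, √3/3), θ = 338°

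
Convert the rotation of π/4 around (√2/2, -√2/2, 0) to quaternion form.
0.9239 + 0.2706i - 0.2706j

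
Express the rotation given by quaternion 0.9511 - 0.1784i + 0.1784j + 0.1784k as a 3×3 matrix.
[[0.8727, -0.403, 0.2757], [0.2757, 0.8727, 0.403], [-0.403, -0.2757, 0.8727]]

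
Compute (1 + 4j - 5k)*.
1 - 4j + 5k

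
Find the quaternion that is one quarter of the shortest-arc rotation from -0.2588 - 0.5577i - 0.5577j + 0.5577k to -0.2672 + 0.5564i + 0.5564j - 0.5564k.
-0.1284 - 0.5726i - 0.5726j + 0.5726k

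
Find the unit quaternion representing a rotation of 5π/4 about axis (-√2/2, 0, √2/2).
-0.3827 - 0.6533i + 0.6533k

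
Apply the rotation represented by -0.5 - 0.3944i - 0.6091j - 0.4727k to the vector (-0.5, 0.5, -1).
(-0.884, -0.537, 0.656)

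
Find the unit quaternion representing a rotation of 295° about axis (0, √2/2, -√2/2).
-0.8434 + 0.3799j - 0.3799k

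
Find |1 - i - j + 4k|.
√19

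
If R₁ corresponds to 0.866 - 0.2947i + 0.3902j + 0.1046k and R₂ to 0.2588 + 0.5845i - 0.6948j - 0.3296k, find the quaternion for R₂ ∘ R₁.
0.702 + 0.4858i - 0.4647j - 0.235k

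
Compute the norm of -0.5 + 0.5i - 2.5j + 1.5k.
3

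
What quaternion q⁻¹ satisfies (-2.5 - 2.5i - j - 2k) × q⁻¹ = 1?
-0.1429 + 0.1429i + 0.0571j + 0.1143k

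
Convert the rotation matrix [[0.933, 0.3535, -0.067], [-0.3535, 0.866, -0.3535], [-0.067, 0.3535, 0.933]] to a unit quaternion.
0.9659 + 0.183i - 0.183k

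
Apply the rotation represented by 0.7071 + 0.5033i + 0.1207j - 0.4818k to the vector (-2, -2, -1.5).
(-2.147, 2.304, -0.576)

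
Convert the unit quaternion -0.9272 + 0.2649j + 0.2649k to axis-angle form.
axis = (0, √2/2, √2/2), θ = 316°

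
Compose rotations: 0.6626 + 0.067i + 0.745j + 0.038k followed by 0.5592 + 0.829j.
-0.2471 + 0.069i + 0.9659j - 0.0343k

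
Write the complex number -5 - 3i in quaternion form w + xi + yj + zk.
-5 - 3i + 0j + 0k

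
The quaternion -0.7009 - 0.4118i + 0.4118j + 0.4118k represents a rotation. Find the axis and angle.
axis = (-√3/3, √3/3, √3/3), θ = 269°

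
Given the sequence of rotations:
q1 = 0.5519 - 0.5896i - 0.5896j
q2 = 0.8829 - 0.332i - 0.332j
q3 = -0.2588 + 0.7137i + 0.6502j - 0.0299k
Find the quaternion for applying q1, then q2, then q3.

q2 · q1 = 0.0958 - 0.7038i - 0.7038j
q3 · q2 · q1 = 0.9351 + 0.2295i + 0.2655j - 0.0476k
0.9351 + 0.2295i + 0.2655j - 0.0476k


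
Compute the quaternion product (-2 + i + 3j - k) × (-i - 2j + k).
8 + 3i + 4j - k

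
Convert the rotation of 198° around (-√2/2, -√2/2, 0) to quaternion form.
-0.1564 - 0.6984i - 0.6984j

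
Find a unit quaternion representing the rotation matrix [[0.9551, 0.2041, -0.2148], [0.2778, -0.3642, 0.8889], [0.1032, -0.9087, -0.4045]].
0.5446 - 0.8252i - 0.146j + 0.0338k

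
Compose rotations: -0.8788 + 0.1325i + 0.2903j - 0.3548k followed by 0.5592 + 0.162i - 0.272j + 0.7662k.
-0.1621 - 0.1942i + 0.5604j - 0.7887k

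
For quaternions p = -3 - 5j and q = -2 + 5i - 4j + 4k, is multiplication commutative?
No: pq = -14 - 35i + 22j + 13k ≠ -14 + 5i + 22j - 37k = qp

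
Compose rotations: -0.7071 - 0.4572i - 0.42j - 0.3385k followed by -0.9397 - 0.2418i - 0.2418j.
0.4524 + 0.6825i + 0.4838j + 0.3091k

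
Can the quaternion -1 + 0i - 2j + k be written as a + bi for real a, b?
No. The quaternion -1 - 2j + k has j-coefficient y = -2 and k-coefficient z = 1, not both zero, so it does not lie in the complex subalgebra spanned by 1 and i.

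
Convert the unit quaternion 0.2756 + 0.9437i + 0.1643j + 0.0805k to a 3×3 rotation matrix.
[[0.9331, 0.2657, 0.2425], [0.3545, -0.7941, -0.4937], [0.0614, 0.5466, -0.8351]]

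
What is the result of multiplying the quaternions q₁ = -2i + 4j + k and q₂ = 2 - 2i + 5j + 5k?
-29 + 11i + 16j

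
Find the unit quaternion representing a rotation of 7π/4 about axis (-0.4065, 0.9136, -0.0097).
-0.9239 - 0.1556i + 0.3496j - 0.0037k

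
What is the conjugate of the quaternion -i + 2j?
i - 2j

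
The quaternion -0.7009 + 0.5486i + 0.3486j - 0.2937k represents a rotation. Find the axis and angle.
axis = (0.7691, 0.4887, -0.4118), θ = 269°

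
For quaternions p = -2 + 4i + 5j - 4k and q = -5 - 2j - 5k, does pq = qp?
No: pq = -53i - j + 22k ≠ 13i - 41j + 38k = qp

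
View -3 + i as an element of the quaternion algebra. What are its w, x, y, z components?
-3 + i + 0j + 0k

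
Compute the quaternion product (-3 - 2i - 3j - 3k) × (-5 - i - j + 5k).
25 - 5i + 31j - k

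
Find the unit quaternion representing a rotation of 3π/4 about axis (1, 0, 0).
0.3827 + 0.9239i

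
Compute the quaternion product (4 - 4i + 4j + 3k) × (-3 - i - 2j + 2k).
-14 + 22i - 15j + 11k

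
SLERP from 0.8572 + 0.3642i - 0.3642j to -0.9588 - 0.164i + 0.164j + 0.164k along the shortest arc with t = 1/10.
0.8722 + 0.3457i - 0.3457j - 0.0167k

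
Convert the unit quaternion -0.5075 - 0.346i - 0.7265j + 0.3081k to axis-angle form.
axis = (-0.4016, -0.8431, 0.3576), θ = 241°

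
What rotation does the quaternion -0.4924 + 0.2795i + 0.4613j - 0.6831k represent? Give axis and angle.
axis = (0.3211, 0.53, -0.7848), θ = 239°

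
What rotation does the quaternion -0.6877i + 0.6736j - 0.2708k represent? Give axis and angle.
axis = (-0.6877, 0.6736, -0.2708), θ = π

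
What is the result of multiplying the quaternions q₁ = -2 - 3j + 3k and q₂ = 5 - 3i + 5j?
5 - 9i - 34j + 6k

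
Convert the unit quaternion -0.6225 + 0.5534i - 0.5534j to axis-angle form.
axis = (√2/2, -√2/2, 0), θ = 257°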